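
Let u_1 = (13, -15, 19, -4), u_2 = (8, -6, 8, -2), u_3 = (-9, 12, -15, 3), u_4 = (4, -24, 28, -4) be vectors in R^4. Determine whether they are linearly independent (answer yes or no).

no

Form the matrix with these vectors as rows and row reduce.
R2 ← R2 − (8/13)·R1: [0, 42/13, -48/13, 6/13]
R3 ← R3 + (9/13)·R1: [0, 21/13, -24/13, 3/13]
R4 ← R4 − (4/13)·R1: [0, -252/13, 288/13, -36/13]
R3 ← R3 − (1/2)·R2: [0, 0, 0, 0]
R4 ← R4 + (6)·R2: [0, 0, 0, 0]
2 nonzero rows, so the 4 vectors span a space of dimension 2.
Since 2 < 4, the vectors are linearly dependent.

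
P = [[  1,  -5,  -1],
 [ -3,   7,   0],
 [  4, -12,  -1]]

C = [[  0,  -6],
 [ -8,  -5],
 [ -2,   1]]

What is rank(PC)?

2

First compute PC:
[[ 42,  18],
 [-56, -17],
 [ 98,  35]]
Now row reduce the product.
R2 ← R2 + (4/3)·R1: [0, 7]
R3 ← R3 − (7/3)·R1: [0, -7]
R3 ← R3 + R2: [0, 0]
2 nonzero rows, so rank(PC) = 2.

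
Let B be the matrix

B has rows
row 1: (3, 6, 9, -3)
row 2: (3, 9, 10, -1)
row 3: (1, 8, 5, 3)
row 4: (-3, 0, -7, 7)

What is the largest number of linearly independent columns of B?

2

Row reduce to echelon form.
R2 ← R2 − R1: [0, 3, 1, 2]
R3 ← R3 − (1/3)·R1: [0, 6, 2, 4]
R4 ← R4 + R1: [0, 6, 2, 4]
R3 ← R3 − (2)·R2: [0, 0, 0, 0]
R4 ← R4 − (2)·R2: [0, 0, 0, 0]
Echelon form has 2 nonzero rows, so rank(B) = 2.
The rank gives the maximum number of linearly independent columns: 2.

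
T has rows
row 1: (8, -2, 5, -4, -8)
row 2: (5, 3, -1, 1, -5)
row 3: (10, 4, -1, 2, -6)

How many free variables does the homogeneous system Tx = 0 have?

Row reduce to echelon form.
R2 ← R2 − (5/8)·R1: [0, 17/4, -33/8, 7/2, 0]
R3 ← R3 − (5/4)·R1: [0, 13/2, -29/4, 7, 4]
R3 ← R3 − (26/17)·R2: [0, 0, -16/17, 28/17, 4]
3 nonzero rows, so rank(T) = 3.
T has 5 columns; by rank–nullity, nullity = 5 − 3 = 2.

2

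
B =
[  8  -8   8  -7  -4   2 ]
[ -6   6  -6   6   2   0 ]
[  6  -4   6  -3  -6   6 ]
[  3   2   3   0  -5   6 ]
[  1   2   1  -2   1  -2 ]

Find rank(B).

Row reduce to echelon form.
R2 ← R2 + (3/4)·R1: [0, 0, 0, 3/4, -1, 3/2]
R3 ← R3 − (3/4)·R1: [0, 2, 0, 9/4, -3, 9/2]
R4 ← R4 − (3/8)·R1: [0, 5, 0, 21/8, -7/2, 21/4]
R5 ← R5 − (1/8)·R1: [0, 3, 0, -9/8, 3/2, -9/4]
Swap R2 ↔ R3
R4 ← R4 − (5/2)·R2: [0, 0, 0, -3, 4, -6]
R5 ← R5 − (3/2)·R2: [0, 0, 0, -9/2, 6, -9]
R4 ← R4 + (4)·R3: [0, 0, 0, 0, 0, 0]
R5 ← R5 + (6)·R3: [0, 0, 0, 0, 0, 0]
Echelon form has 3 nonzero rows, so rank(B) = 3.

3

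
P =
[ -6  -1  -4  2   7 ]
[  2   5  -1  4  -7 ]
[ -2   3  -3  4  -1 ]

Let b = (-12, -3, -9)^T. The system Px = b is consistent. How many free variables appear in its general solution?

3

Row reduce the augmented matrix [P | b].
R2 ← R2 + (1/3)·R1: [0, 14/3, -7/3, 14/3, -14/3, -7]
R3 ← R3 − (1/3)·R1: [0, 10/3, -5/3, 10/3, -10/3, -5]
R3 ← R3 − (5/7)·R2: [0, 0, 0, 0, 0, 0]
The echelon form has 2 nonzero rows, and every pivot lies in the first 5 columns, so rank(P) = rank([P|b]) = 2.
The system is consistent.
Free variables = (unknowns) − (rank) = 5 − 2 = 3.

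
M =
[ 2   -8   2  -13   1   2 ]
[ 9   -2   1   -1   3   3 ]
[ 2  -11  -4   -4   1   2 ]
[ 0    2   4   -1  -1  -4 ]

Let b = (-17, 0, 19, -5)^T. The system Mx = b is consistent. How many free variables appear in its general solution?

Row reduce the augmented matrix [M | b].
R2 ← R2 − (9/2)·R1: [0, 34, -8, 115/2, -3/2, -6, 153/2]
R3 ← R3 − R1: [0, -3, -6, 9, 0, 0, 36]
R3 ← R3 + (3/34)·R2: [0, 0, -114/17, 957/68, -9/68, -9/17, 171/4]
R4 ← R4 − (1/17)·R2: [0, 0, 76/17, -149/34, -31/34, -62/17, -19/2]
R4 ← R4 + (2/3)·R3: [0, 0, 0, 5, -1, -4, 19]
The echelon form has 4 nonzero rows, and every pivot lies in the first 6 columns, so rank(M) = rank([M|b]) = 4.
The system is consistent.
Free variables = (unknowns) − (rank) = 6 − 4 = 2.

2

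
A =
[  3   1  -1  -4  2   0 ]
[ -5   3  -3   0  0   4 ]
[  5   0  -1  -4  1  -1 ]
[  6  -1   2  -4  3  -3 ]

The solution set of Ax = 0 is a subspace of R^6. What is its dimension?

3

Row reduce to echelon form.
R2 ← R2 + (5/3)·R1: [0, 14/3, -14/3, -20/3, 10/3, 4]
R3 ← R3 − (5/3)·R1: [0, -5/3, 2/3, 8/3, -7/3, -1]
R4 ← R4 − (2)·R1: [0, -3, 4, 4, -1, -3]
R3 ← R3 + (5/14)·R2: [0, 0, -1, 2/7, -8/7, 3/7]
R4 ← R4 + (9/14)·R2: [0, 0, 1, -2/7, 8/7, -3/7]
R4 ← R4 + R3: [0, 0, 0, 0, 0, 0]
3 nonzero rows, so rank(A) = 3.
A has 6 columns; by rank–nullity, nullity = 6 − 3 = 3.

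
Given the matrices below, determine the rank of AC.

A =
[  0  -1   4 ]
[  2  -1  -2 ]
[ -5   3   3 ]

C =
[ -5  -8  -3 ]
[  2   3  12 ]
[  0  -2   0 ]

2

First compute AC:
[[ -2, -11, -12],
 [-12, -15, -18],
 [ 31,  43,  51]]
Now row reduce the product.
R2 ← R2 − (6)·R1: [0, 51, 54]
R3 ← R3 + (31/2)·R1: [0, -255/2, -135]
R3 ← R3 + (5/2)·R2: [0, 0, 0]
2 nonzero rows, so rank(AC) = 2.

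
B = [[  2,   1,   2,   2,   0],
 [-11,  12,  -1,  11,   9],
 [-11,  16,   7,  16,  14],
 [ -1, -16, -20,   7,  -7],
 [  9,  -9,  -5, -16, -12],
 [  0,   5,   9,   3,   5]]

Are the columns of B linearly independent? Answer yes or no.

no

Row reduce B to echelon form.
R2 ← R2 + (11/2)·R1: [0, 35/2, 10, 22, 9]
R3 ← R3 + (11/2)·R1: [0, 43/2, 18, 27, 14]
R4 ← R4 + (1/2)·R1: [0, -31/2, -19, 8, -7]
R5 ← R5 − (9/2)·R1: [0, -27/2, -14, -25, -12]
R3 ← R3 − (43/35)·R2: [0, 0, 40/7, -1/35, 103/35]
R4 ← R4 + (31/35)·R2: [0, 0, -71/7, 962/35, 34/35]
R5 ← R5 + (27/35)·R2: [0, 0, -44/7, -281/35, -177/35]
R6 ← R6 − (2/7)·R2: [0, 0, 43/7, -23/7, 17/7]
R4 ← R4 + (71/40)·R3: [0, 0, 0, 5487/200, 1239/200]
R5 ← R5 + (11/10)·R3: [0, 0, 0, -403/50, -91/50]
R6 ← R6 − (43/40)·R3: [0, 0, 0, -651/200, -147/200]
R5 ← R5 + (52/177)·R4: [0, 0, 0, 0, 0]
R6 ← R6 + (7/59)·R4: [0, 0, 0, 0, 0]
4 pivots among 5 columns.
Only 4 < 5 pivot columns, so the columns are linearly dependent.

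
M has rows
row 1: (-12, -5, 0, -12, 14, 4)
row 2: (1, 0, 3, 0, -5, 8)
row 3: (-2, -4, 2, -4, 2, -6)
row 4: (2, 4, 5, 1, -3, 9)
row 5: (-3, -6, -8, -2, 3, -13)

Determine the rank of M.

5

Row reduce to echelon form.
R2 ← R2 + (1/12)·R1: [0, -5/12, 3, -1, -23/6, 25/3]
R3 ← R3 − (1/6)·R1: [0, -19/6, 2, -2, -1/3, -20/3]
R4 ← R4 + (1/6)·R1: [0, 19/6, 5, -1, -2/3, 29/3]
R5 ← R5 − (1/4)·R1: [0, -19/4, -8, 1, -1/2, -14]
R3 ← R3 − (38/5)·R2: [0, 0, -104/5, 28/5, 144/5, -70]
R4 ← R4 + (38/5)·R2: [0, 0, 139/5, -43/5, -149/5, 73]
R5 ← R5 − (57/5)·R2: [0, 0, -211/5, 62/5, 216/5, -109]
R4 ← R4 + (139/104)·R3: [0, 0, 0, -29/26, 113/13, -1069/52]
R5 ← R5 − (211/104)·R3: [0, 0, 0, 27/26, -198/13, 1717/52]
R5 ← R5 + (27/29)·R4: [0, 0, 0, 0, -207/29, 805/58]
Echelon form has 5 nonzero rows, so rank(M) = 5.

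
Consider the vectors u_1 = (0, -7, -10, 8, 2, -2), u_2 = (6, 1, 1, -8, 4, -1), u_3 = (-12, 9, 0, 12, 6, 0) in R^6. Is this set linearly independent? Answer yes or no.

Form the matrix with these vectors as rows and row reduce.
Swap R1 ↔ R2
R3 ← R3 + (2)·R1: [0, 11, 2, -4, 14, -2]
R3 ← R3 + (11/7)·R2: [0, 0, -96/7, 60/7, 120/7, -36/7]
3 nonzero rows, so the 3 vectors span a space of dimension 3.
Since 3 = 3, the vectors are linearly independent.

yes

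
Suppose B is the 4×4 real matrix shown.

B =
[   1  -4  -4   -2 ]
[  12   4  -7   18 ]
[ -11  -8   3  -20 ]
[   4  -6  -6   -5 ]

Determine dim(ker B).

Row reduce to echelon form.
R2 ← R2 − (12)·R1: [0, 52, 41, 42]
R3 ← R3 + (11)·R1: [0, -52, -41, -42]
R4 ← R4 − (4)·R1: [0, 10, 10, 3]
R3 ← R3 + R2: [0, 0, 0, 0]
R4 ← R4 − (5/26)·R2: [0, 0, 55/26, -66/13]
Swap R3 ↔ R4
3 nonzero rows, so rank(B) = 3.
B has 4 columns; by rank–nullity, nullity = 4 − 3 = 1.

1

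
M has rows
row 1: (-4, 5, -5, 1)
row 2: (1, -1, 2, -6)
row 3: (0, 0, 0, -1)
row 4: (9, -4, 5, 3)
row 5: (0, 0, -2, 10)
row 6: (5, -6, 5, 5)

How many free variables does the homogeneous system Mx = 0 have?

0

Row reduce to echelon form.
R2 ← R2 + (1/4)·R1: [0, 1/4, 3/4, -23/4]
R4 ← R4 + (9/4)·R1: [0, 29/4, -25/4, 21/4]
R6 ← R6 + (5/4)·R1: [0, 1/4, -5/4, 25/4]
R4 ← R4 − (29)·R2: [0, 0, -28, 172]
R6 ← R6 − R2: [0, 0, -2, 12]
Swap R3 ↔ R4
R5 ← R5 − (1/14)·R3: [0, 0, 0, -16/7]
R6 ← R6 − (1/14)·R3: [0, 0, 0, -2/7]
R5 ← R5 − (16/7)·R4: [0, 0, 0, 0]
R6 ← R6 − (2/7)·R4: [0, 0, 0, 0]
4 nonzero rows, so rank(M) = 4.
M has 4 columns; by rank–nullity, nullity = 4 − 4 = 0.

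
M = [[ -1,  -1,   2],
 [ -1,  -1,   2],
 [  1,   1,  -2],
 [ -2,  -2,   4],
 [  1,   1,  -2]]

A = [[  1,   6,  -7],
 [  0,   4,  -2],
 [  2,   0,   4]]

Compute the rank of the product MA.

First compute MA:
[[  3, -10,  17],
 [  3, -10,  17],
 [ -3,  10, -17],
 [  6, -20,  34],
 [ -3,  10, -17]]
Now row reduce the product.
R2 ← R2 − R1: [0, 0, 0]
R3 ← R3 + R1: [0, 0, 0]
R4 ← R4 − (2)·R1: [0, 0, 0]
R5 ← R5 + R1: [0, 0, 0]
1 nonzero row, so rank(MA) = 1.

1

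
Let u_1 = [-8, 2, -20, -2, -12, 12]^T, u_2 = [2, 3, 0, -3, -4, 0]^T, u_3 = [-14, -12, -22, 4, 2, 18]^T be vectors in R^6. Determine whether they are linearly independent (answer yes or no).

yes

Form the matrix with these vectors as rows and row reduce.
R2 ← R2 + (1/4)·R1: [0, 7/2, -5, -7/2, -7, 3]
R3 ← R3 − (7/4)·R1: [0, -31/2, 13, 15/2, 23, -3]
R3 ← R3 + (31/7)·R2: [0, 0, -64/7, -8, -8, 72/7]
3 nonzero rows, so the 3 vectors span a space of dimension 3.
Since 3 = 3, the vectors are linearly independent.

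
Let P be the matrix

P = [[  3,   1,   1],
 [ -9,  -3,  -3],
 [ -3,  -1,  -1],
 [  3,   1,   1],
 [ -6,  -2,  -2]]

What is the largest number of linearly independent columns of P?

1

Row reduce to echelon form.
R2 ← R2 + (3)·R1: [0, 0, 0]
R3 ← R3 + R1: [0, 0, 0]
R4 ← R4 − R1: [0, 0, 0]
R5 ← R5 + (2)·R1: [0, 0, 0]
Echelon form has 1 nonzero row, so rank(P) = 1.
The rank gives the maximum number of linearly independent columns: 1.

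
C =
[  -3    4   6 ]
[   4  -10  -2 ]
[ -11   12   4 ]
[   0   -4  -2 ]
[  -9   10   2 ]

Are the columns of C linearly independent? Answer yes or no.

Row reduce C to echelon form.
R2 ← R2 + (4/3)·R1: [0, -14/3, 6]
R3 ← R3 − (11/3)·R1: [0, -8/3, -18]
R5 ← R5 − (3)·R1: [0, -2, -16]
R3 ← R3 − (4/7)·R2: [0, 0, -150/7]
R4 ← R4 − (6/7)·R2: [0, 0, -50/7]
R5 ← R5 − (3/7)·R2: [0, 0, -130/7]
R4 ← R4 − (1/3)·R3: [0, 0, 0]
R5 ← R5 − (13/15)·R3: [0, 0, 0]
3 pivots among 3 columns.
Every column is a pivot column, so the columns are linearly independent.

yes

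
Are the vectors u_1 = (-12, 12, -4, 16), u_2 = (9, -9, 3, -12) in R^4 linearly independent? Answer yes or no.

no

Form the matrix with these vectors as rows and row reduce.
R2 ← R2 + (3/4)·R1: [0, 0, 0, 0]
1 nonzero row, so the 2 vectors span a space of dimension 1.
Since 1 < 2, the vectors are linearly dependent.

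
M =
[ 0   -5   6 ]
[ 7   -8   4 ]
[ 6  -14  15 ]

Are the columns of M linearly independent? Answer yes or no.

yes

Row reduce M to echelon form.
Swap R1 ↔ R2
R3 ← R3 − (6/7)·R1: [0, -50/7, 81/7]
R3 ← R3 − (10/7)·R2: [0, 0, 3]
3 pivots among 3 columns.
Every column is a pivot column, so the columns are linearly independent.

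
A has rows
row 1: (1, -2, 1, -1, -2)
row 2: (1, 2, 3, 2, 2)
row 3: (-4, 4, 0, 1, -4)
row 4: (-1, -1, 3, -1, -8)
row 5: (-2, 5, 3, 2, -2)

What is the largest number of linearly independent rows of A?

4

Row reduce to echelon form.
R2 ← R2 − R1: [0, 4, 2, 3, 4]
R3 ← R3 + (4)·R1: [0, -4, 4, -3, -12]
R4 ← R4 + R1: [0, -3, 4, -2, -10]
R5 ← R5 + (2)·R1: [0, 1, 5, 0, -6]
R3 ← R3 + R2: [0, 0, 6, 0, -8]
R4 ← R4 + (3/4)·R2: [0, 0, 11/2, 1/4, -7]
R5 ← R5 − (1/4)·R2: [0, 0, 9/2, -3/4, -7]
R4 ← R4 − (11/12)·R3: [0, 0, 0, 1/4, 1/3]
R5 ← R5 − (3/4)·R3: [0, 0, 0, -3/4, -1]
R5 ← R5 + (3)·R4: [0, 0, 0, 0, 0]
Echelon form has 4 nonzero rows, so rank(A) = 4.
The rank gives the maximum number of linearly independent rows: 4.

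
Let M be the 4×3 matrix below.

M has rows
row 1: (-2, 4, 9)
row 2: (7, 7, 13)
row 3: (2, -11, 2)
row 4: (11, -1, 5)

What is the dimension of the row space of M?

3

Row reduce to echelon form.
R2 ← R2 + (7/2)·R1: [0, 21, 89/2]
R3 ← R3 + R1: [0, -7, 11]
R4 ← R4 + (11/2)·R1: [0, 21, 109/2]
R3 ← R3 + (1/3)·R2: [0, 0, 155/6]
R4 ← R4 − R2: [0, 0, 10]
R4 ← R4 − (12/31)·R3: [0, 0, 0]
Echelon form has 3 nonzero rows, so rank(M) = 3.
The row space has dimension equal to the rank: 3.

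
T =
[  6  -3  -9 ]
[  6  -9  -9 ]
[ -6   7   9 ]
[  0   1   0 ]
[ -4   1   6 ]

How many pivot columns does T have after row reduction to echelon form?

2

Row reduce to echelon form.
R2 ← R2 − R1: [0, -6, 0]
R3 ← R3 + R1: [0, 4, 0]
R5 ← R5 + (2/3)·R1: [0, -1, 0]
R3 ← R3 + (2/3)·R2: [0, 0, 0]
R4 ← R4 + (1/6)·R2: [0, 0, 0]
R5 ← R5 − (1/6)·R2: [0, 0, 0]
Echelon form has 2 nonzero rows, so rank(T) = 2.
Each nonzero row contributes one pivot column: 2 pivot columns.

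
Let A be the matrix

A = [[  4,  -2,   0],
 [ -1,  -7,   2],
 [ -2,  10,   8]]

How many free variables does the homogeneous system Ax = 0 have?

0

Row reduce to echelon form.
R2 ← R2 + (1/4)·R1: [0, -15/2, 2]
R3 ← R3 + (1/2)·R1: [0, 9, 8]
R3 ← R3 + (6/5)·R2: [0, 0, 52/5]
3 nonzero rows, so rank(A) = 3.
A has 3 columns; by rank–nullity, nullity = 3 − 3 = 0.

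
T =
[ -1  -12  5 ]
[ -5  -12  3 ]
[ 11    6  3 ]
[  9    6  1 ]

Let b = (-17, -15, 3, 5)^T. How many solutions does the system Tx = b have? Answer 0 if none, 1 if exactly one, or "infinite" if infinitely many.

1

Row reduce the augmented matrix [T | b].
R2 ← R2 − (5)·R1: [0, 48, -22, 70]
R3 ← R3 + (11)·R1: [0, -126, 58, -184]
R4 ← R4 + (9)·R1: [0, -102, 46, -148]
R3 ← R3 + (21/8)·R2: [0, 0, 1/4, -1/4]
R4 ← R4 + (17/8)·R2: [0, 0, -3/4, 3/4]
R4 ← R4 + (3)·R3: [0, 0, 0, 0]
The echelon form has 3 nonzero rows, and every pivot lies in the first 3 columns, so rank(T) = rank([T|b]) = 3.
The system is consistent.
rank = 3 = number of unknowns, so the solution is unique.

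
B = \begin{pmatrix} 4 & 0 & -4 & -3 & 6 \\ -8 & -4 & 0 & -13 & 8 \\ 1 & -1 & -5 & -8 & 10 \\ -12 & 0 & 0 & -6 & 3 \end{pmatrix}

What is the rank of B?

3

Row reduce to echelon form.
R2 ← R2 + (2)·R1: [0, -4, -8, -19, 20]
R3 ← R3 − (1/4)·R1: [0, -1, -4, -29/4, 17/2]
R4 ← R4 + (3)·R1: [0, 0, -12, -15, 21]
R3 ← R3 − (1/4)·R2: [0, 0, -2, -5/2, 7/2]
R4 ← R4 − (6)·R3: [0, 0, 0, 0, 0]
Echelon form has 3 nonzero rows, so rank(B) = 3.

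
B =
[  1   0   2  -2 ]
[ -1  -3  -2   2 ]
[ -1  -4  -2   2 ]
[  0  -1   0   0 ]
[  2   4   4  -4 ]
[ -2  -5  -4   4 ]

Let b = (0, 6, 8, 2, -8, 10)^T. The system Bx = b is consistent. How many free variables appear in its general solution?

2

Row reduce the augmented matrix [B | b].
R2 ← R2 + R1: [0, -3, 0, 0, 6]
R3 ← R3 + R1: [0, -4, 0, 0, 8]
R5 ← R5 − (2)·R1: [0, 4, 0, 0, -8]
R6 ← R6 + (2)·R1: [0, -5, 0, 0, 10]
R3 ← R3 − (4/3)·R2: [0, 0, 0, 0, 0]
R4 ← R4 − (1/3)·R2: [0, 0, 0, 0, 0]
R5 ← R5 + (4/3)·R2: [0, 0, 0, 0, 0]
R6 ← R6 − (5/3)·R2: [0, 0, 0, 0, 0]
The echelon form has 2 nonzero rows, and every pivot lies in the first 4 columns, so rank(B) = rank([B|b]) = 2.
The system is consistent.
Free variables = (unknowns) − (rank) = 4 − 2 = 2.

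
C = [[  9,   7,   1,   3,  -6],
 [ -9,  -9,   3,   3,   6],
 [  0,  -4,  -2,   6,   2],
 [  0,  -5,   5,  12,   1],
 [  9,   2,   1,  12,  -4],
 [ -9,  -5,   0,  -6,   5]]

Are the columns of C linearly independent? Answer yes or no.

Row reduce C to echelon form.
R2 ← R2 + R1: [0, -2, 4, 6, 0]
R5 ← R5 − R1: [0, -5, 0, 9, 2]
R6 ← R6 + R1: [0, 2, 1, -3, -1]
R3 ← R3 − (2)·R2: [0, 0, -10, -6, 2]
R4 ← R4 − (5/2)·R2: [0, 0, -5, -3, 1]
R5 ← R5 − (5/2)·R2: [0, 0, -10, -6, 2]
R6 ← R6 + R2: [0, 0, 5, 3, -1]
R4 ← R4 − (1/2)·R3: [0, 0, 0, 0, 0]
R5 ← R5 − R3: [0, 0, 0, 0, 0]
R6 ← R6 + (1/2)·R3: [0, 0, 0, 0, 0]
3 pivots among 5 columns.
Only 3 < 5 pivot columns, so the columns are linearly dependent.

no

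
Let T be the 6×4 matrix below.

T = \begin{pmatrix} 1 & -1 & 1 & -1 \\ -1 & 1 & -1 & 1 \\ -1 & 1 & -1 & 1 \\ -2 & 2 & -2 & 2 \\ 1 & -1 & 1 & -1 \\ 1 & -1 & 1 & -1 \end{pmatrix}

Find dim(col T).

1

Row reduce to echelon form.
R2 ← R2 + R1: [0, 0, 0, 0]
R3 ← R3 + R1: [0, 0, 0, 0]
R4 ← R4 + (2)·R1: [0, 0, 0, 0]
R5 ← R5 − R1: [0, 0, 0, 0]
R6 ← R6 − R1: [0, 0, 0, 0]
Echelon form has 1 nonzero row, so rank(T) = 1.
The column space has dimension equal to the rank: 1.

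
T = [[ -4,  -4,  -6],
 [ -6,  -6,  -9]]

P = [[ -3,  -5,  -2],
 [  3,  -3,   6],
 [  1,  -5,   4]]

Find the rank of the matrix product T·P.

1

First compute TP:
[[ -6,  62, -40],
 [ -9,  93, -60]]
Now row reduce the product.
R2 ← R2 − (3/2)·R1: [0, 0, 0]
1 nonzero row, so rank(TP) = 1.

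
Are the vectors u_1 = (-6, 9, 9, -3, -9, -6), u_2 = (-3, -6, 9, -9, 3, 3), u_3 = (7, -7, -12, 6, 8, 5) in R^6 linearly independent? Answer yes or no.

Form the matrix with these vectors as rows and row reduce.
R2 ← R2 − (1/2)·R1: [0, -21/2, 9/2, -15/2, 15/2, 6]
R3 ← R3 + (7/6)·R1: [0, 7/2, -3/2, 5/2, -5/2, -2]
R3 ← R3 + (1/3)·R2: [0, 0, 0, 0, 0, 0]
2 nonzero rows, so the 3 vectors span a space of dimension 2.
Since 2 < 3, the vectors are linearly dependent.

no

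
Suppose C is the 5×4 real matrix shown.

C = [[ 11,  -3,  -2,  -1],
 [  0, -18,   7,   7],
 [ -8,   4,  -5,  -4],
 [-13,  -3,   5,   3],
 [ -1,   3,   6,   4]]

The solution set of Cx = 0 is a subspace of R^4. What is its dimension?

Row reduce to echelon form.
R3 ← R3 + (8/11)·R1: [0, 20/11, -71/11, -52/11]
R4 ← R4 + (13/11)·R1: [0, -72/11, 29/11, 20/11]
R5 ← R5 + (1/11)·R1: [0, 30/11, 64/11, 43/11]
R3 ← R3 + (10/99)·R2: [0, 0, -569/99, -398/99]
R4 ← R4 − (4/11)·R2: [0, 0, 1/11, -8/11]
R5 ← R5 + (5/33)·R2: [0, 0, 227/33, 164/33]
R4 ← R4 + (9/569)·R3: [0, 0, 0, -450/569]
R5 ← R5 + (681/569)·R3: [0, 0, 0, 90/569]
R5 ← R5 + (1/5)·R4: [0, 0, 0, 0]
4 nonzero rows, so rank(C) = 4.
C has 4 columns; by rank–nullity, nullity = 4 − 4 = 0.

0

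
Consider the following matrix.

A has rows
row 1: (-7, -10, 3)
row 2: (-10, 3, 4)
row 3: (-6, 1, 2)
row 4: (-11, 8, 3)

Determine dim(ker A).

Row reduce to echelon form.
R2 ← R2 − (10/7)·R1: [0, 121/7, -2/7]
R3 ← R3 − (6/7)·R1: [0, 67/7, -4/7]
R4 ← R4 − (11/7)·R1: [0, 166/7, -12/7]
R3 ← R3 − (67/121)·R2: [0, 0, -50/121]
R4 ← R4 − (166/121)·R2: [0, 0, -160/121]
R4 ← R4 − (16/5)·R3: [0, 0, 0]
3 nonzero rows, so rank(A) = 3.
A has 3 columns; by rank–nullity, nullity = 3 − 3 = 0.

0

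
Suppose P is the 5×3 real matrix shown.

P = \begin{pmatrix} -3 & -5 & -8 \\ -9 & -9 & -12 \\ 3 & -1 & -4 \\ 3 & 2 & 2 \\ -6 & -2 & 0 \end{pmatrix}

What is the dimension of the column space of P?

Row reduce to echelon form.
R2 ← R2 − (3)·R1: [0, 6, 12]
R3 ← R3 + R1: [0, -6, -12]
R4 ← R4 + R1: [0, -3, -6]
R5 ← R5 − (2)·R1: [0, 8, 16]
R3 ← R3 + R2: [0, 0, 0]
R4 ← R4 + (1/2)·R2: [0, 0, 0]
R5 ← R5 − (4/3)·R2: [0, 0, 0]
Echelon form has 2 nonzero rows, so rank(P) = 2.
The column space has dimension equal to the rank: 2.

2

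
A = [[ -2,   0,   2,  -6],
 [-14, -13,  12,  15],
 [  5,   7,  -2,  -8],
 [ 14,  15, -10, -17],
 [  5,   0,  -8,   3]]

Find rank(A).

Row reduce to echelon form.
R2 ← R2 − (7)·R1: [0, -13, -2, 57]
R3 ← R3 + (5/2)·R1: [0, 7, 3, -23]
R4 ← R4 + (7)·R1: [0, 15, 4, -59]
R5 ← R5 + (5/2)·R1: [0, 0, -3, -12]
R3 ← R3 + (7/13)·R2: [0, 0, 25/13, 100/13]
R4 ← R4 + (15/13)·R2: [0, 0, 22/13, 88/13]
R4 ← R4 − (22/25)·R3: [0, 0, 0, 0]
R5 ← R5 + (39/25)·R3: [0, 0, 0, 0]
Echelon form has 3 nonzero rows, so rank(A) = 3.

3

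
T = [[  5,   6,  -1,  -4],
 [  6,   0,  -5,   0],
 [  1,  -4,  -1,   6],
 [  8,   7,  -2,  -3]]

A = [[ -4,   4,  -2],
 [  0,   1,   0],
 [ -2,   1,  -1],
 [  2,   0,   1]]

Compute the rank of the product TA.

First compute TA:
[[-26,  25, -13],
 [-14,  19,  -7],
 [ 10,  -1,   5],
 [-34,  37, -17]]
Now row reduce the product.
R2 ← R2 − (7/13)·R1: [0, 72/13, 0]
R3 ← R3 + (5/13)·R1: [0, 112/13, 0]
R4 ← R4 − (17/13)·R1: [0, 56/13, 0]
R3 ← R3 − (14/9)·R2: [0, 0, 0]
R4 ← R4 − (7/9)·R2: [0, 0, 0]
2 nonzero rows, so rank(TA) = 2.

2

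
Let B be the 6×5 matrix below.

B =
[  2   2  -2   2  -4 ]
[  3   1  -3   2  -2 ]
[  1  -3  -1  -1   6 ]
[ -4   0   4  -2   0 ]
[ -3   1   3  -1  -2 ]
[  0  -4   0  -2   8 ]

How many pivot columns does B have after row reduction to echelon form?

2

Row reduce to echelon form.
R2 ← R2 − (3/2)·R1: [0, -2, 0, -1, 4]
R3 ← R3 − (1/2)·R1: [0, -4, 0, -2, 8]
R4 ← R4 + (2)·R1: [0, 4, 0, 2, -8]
R5 ← R5 + (3/2)·R1: [0, 4, 0, 2, -8]
R3 ← R3 − (2)·R2: [0, 0, 0, 0, 0]
R4 ← R4 + (2)·R2: [0, 0, 0, 0, 0]
R5 ← R5 + (2)·R2: [0, 0, 0, 0, 0]
R6 ← R6 − (2)·R2: [0, 0, 0, 0, 0]
Echelon form has 2 nonzero rows, so rank(B) = 2.
Each nonzero row contributes one pivot column: 2 pivot columns.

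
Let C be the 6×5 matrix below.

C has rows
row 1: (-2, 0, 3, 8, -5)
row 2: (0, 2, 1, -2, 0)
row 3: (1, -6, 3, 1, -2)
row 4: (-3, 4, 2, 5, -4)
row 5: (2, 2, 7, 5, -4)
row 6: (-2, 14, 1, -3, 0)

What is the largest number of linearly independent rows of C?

4

Row reduce to echelon form.
R3 ← R3 + (1/2)·R1: [0, -6, 9/2, 5, -9/2]
R4 ← R4 − (3/2)·R1: [0, 4, -5/2, -7, 7/2]
R5 ← R5 + R1: [0, 2, 10, 13, -9]
R6 ← R6 − R1: [0, 14, -2, -11, 5]
R3 ← R3 + (3)·R2: [0, 0, 15/2, -1, -9/2]
R4 ← R4 − (2)·R2: [0, 0, -9/2, -3, 7/2]
R5 ← R5 − R2: [0, 0, 9, 15, -9]
R6 ← R6 − (7)·R2: [0, 0, -9, 3, 5]
R4 ← R4 + (3/5)·R3: [0, 0, 0, -18/5, 4/5]
R5 ← R5 − (6/5)·R3: [0, 0, 0, 81/5, -18/5]
R6 ← R6 + (6/5)·R3: [0, 0, 0, 9/5, -2/5]
R5 ← R5 + (9/2)·R4: [0, 0, 0, 0, 0]
R6 ← R6 + (1/2)·R4: [0, 0, 0, 0, 0]
Echelon form has 4 nonzero rows, so rank(C) = 4.
The rank gives the maximum number of linearly independent rows: 4.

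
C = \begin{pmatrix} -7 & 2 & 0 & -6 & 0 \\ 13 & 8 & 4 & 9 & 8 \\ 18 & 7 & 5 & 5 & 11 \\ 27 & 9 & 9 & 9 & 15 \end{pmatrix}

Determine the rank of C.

4

Row reduce to echelon form.
R2 ← R2 + (13/7)·R1: [0, 82/7, 4, -15/7, 8]
R3 ← R3 + (18/7)·R1: [0, 85/7, 5, -73/7, 11]
R4 ← R4 + (27/7)·R1: [0, 117/7, 9, -99/7, 15]
R3 ← R3 − (85/82)·R2: [0, 0, 35/41, -673/82, 111/41]
R4 ← R4 − (117/82)·R2: [0, 0, 135/41, -909/82, 147/41]
R4 ← R4 − (27/7)·R3: [0, 0, 0, 144/7, -48/7]
Echelon form has 4 nonzero rows, so rank(C) = 4.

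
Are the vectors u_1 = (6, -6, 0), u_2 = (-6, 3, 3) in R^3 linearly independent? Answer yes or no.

Form the matrix with these vectors as rows and row reduce.
R2 ← R2 + R1: [0, -3, 3]
2 nonzero rows, so the 2 vectors span a space of dimension 2.
Since 2 = 2, the vectors are linearly independent.

yes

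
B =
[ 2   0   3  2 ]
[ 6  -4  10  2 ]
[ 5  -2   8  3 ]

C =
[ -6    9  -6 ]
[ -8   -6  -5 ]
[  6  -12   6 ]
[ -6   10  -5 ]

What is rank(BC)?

First compute BC:
[[ -6,   2,  -4],
 [ 44, -22,  34],
 [ 16,  -9,  13]]
Now row reduce the product.
R2 ← R2 + (22/3)·R1: [0, -22/3, 14/3]
R3 ← R3 + (8/3)·R1: [0, -11/3, 7/3]
R3 ← R3 − (1/2)·R2: [0, 0, 0]
2 nonzero rows, so rank(BC) = 2.

2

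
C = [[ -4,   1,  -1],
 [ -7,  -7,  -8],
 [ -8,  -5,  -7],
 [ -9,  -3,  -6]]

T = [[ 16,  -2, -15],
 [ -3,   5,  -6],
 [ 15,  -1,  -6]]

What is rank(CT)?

First compute CT:
[[-82,  14,  60],
 [-211, -13, 195],
 [-218,  -2, 192],
 [-225,   9, 189]]
Now row reduce the product.
R2 ← R2 − (211/82)·R1: [0, -2010/41, 1665/41]
R3 ← R3 − (109/41)·R1: [0, -1608/41, 1332/41]
R4 ← R4 − (225/82)·R1: [0, -1206/41, 999/41]
R3 ← R3 − (4/5)·R2: [0, 0, 0]
R4 ← R4 − (3/5)·R2: [0, 0, 0]
2 nonzero rows, so rank(CT) = 2.

2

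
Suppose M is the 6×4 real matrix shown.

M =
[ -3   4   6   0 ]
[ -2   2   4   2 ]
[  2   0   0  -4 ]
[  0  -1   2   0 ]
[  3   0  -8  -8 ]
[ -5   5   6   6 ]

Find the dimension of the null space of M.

0

Row reduce to echelon form.
R2 ← R2 − (2/3)·R1: [0, -2/3, 0, 2]
R3 ← R3 + (2/3)·R1: [0, 8/3, 4, -4]
R5 ← R5 + R1: [0, 4, -2, -8]
R6 ← R6 − (5/3)·R1: [0, -5/3, -4, 6]
R3 ← R3 + (4)·R2: [0, 0, 4, 4]
R4 ← R4 − (3/2)·R2: [0, 0, 2, -3]
R5 ← R5 + (6)·R2: [0, 0, -2, 4]
R6 ← R6 − (5/2)·R2: [0, 0, -4, 1]
R4 ← R4 − (1/2)·R3: [0, 0, 0, -5]
R5 ← R5 + (1/2)·R3: [0, 0, 0, 6]
R6 ← R6 + R3: [0, 0, 0, 5]
R5 ← R5 + (6/5)·R4: [0, 0, 0, 0]
R6 ← R6 + R4: [0, 0, 0, 0]
4 nonzero rows, so rank(M) = 4.
M has 4 columns; by rank–nullity, nullity = 4 − 4 = 0.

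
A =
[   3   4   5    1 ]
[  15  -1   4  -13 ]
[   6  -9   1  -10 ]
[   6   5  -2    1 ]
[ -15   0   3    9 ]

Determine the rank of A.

Row reduce to echelon form.
R2 ← R2 − (5)·R1: [0, -21, -21, -18]
R3 ← R3 − (2)·R1: [0, -17, -9, -12]
R4 ← R4 − (2)·R1: [0, -3, -12, -1]
R5 ← R5 + (5)·R1: [0, 20, 28, 14]
R3 ← R3 − (17/21)·R2: [0, 0, 8, 18/7]
R4 ← R4 − (1/7)·R2: [0, 0, -9, 11/7]
R5 ← R5 + (20/21)·R2: [0, 0, 8, -22/7]
R4 ← R4 + (9/8)·R3: [0, 0, 0, 125/28]
R5 ← R5 − R3: [0, 0, 0, -40/7]
R5 ← R5 + (32/25)·R4: [0, 0, 0, 0]
Echelon form has 4 nonzero rows, so rank(A) = 4.

4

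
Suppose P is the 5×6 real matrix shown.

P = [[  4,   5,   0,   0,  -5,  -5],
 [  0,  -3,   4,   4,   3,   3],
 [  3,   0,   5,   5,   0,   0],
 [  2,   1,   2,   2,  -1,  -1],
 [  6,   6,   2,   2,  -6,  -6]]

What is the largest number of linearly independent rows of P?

Row reduce to echelon form.
R3 ← R3 − (3/4)·R1: [0, -15/4, 5, 5, 15/4, 15/4]
R4 ← R4 − (1/2)·R1: [0, -3/2, 2, 2, 3/2, 3/2]
R5 ← R5 − (3/2)·R1: [0, -3/2, 2, 2, 3/2, 3/2]
R3 ← R3 − (5/4)·R2: [0, 0, 0, 0, 0, 0]
R4 ← R4 − (1/2)·R2: [0, 0, 0, 0, 0, 0]
R5 ← R5 − (1/2)·R2: [0, 0, 0, 0, 0, 0]
Echelon form has 2 nonzero rows, so rank(P) = 2.
The rank gives the maximum number of linearly independent rows: 2.

2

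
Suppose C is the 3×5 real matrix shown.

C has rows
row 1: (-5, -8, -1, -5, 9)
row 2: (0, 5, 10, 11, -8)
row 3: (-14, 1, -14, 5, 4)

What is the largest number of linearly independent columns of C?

3

Row reduce to echelon form.
R3 ← R3 − (14/5)·R1: [0, 117/5, -56/5, 19, -106/5]
R3 ← R3 − (117/25)·R2: [0, 0, -58, -812/25, 406/25]
Echelon form has 3 nonzero rows, so rank(C) = 3.
The rank gives the maximum number of linearly independent columns: 3.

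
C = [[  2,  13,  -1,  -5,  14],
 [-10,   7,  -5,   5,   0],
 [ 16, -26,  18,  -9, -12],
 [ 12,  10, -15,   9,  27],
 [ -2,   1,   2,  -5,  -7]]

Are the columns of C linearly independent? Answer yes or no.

no

Row reduce C to echelon form.
R2 ← R2 + (5)·R1: [0, 72, -10, -20, 70]
R3 ← R3 − (8)·R1: [0, -130, 26, 31, -124]
R4 ← R4 − (6)·R1: [0, -68, -9, 39, -57]
R5 ← R5 + R1: [0, 14, 1, -10, 7]
R3 ← R3 + (65/36)·R2: [0, 0, 143/18, -46/9, 43/18]
R4 ← R4 + (17/18)·R2: [0, 0, -166/9, 181/9, 82/9]
R5 ← R5 − (7/36)·R2: [0, 0, 53/18, -55/9, -119/18]
R4 ← R4 + (332/143)·R3: [0, 0, 0, 1179/143, 2096/143]
R5 ← R5 − (53/143)·R3: [0, 0, 0, -603/143, -1072/143]
R5 ← R5 + (67/131)·R4: [0, 0, 0, 0, 0]
4 pivots among 5 columns.
Only 4 < 5 pivot columns, so the columns are linearly dependent.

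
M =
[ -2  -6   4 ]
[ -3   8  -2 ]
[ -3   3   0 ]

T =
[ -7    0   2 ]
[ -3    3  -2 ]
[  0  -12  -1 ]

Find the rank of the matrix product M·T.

3

First compute MT:
[[ 32, -66,   4],
 [ -3,  48, -20],
 [ 12,   9, -12]]
Now row reduce the product.
R2 ← R2 + (3/32)·R1: [0, 669/16, -157/8]
R3 ← R3 − (3/8)·R1: [0, 135/4, -27/2]
R3 ← R3 − (180/223)·R2: [0, 0, 522/223]
3 nonzero rows, so rank(MT) = 3.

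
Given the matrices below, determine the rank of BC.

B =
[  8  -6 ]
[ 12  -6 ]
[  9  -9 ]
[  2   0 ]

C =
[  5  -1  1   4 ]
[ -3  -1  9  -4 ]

First compute BC:
[[ 58,  -2, -46,  56],
 [ 78,  -6, -42,  72],
 [ 72,   0, -72,  72],
 [ 10,  -2,   2,   8]]
Now row reduce the product.
R2 ← R2 − (39/29)·R1: [0, -96/29, 576/29, -96/29]
R3 ← R3 − (36/29)·R1: [0, 72/29, -432/29, 72/29]
R4 ← R4 − (5/29)·R1: [0, -48/29, 288/29, -48/29]
R3 ← R3 + (3/4)·R2: [0, 0, 0, 0]
R4 ← R4 − (1/2)·R2: [0, 0, 0, 0]
2 nonzero rows, so rank(BC) = 2.

2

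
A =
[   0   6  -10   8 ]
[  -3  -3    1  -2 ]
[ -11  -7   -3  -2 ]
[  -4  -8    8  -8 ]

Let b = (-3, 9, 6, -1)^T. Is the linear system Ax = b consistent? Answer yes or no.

Row reduce the augmented matrix [A | b].
Swap R1 ↔ R2
R3 ← R3 − (11/3)·R1: [0, 4, -20/3, 16/3, -27]
R4 ← R4 − (4/3)·R1: [0, -4, 20/3, -16/3, -13]
R3 ← R3 − (2/3)·R2: [0, 0, 0, 0, -25]
R4 ← R4 + (2/3)·R2: [0, 0, 0, 0, -15]
R4 ← R4 − (3/5)·R3: [0, 0, 0, 0, 0]
The echelon form has 3 nonzero rows; the last pivot sits in the augmented column, so rank(A) = 2 but rank([A|b]) = 3.
Since the ranks differ, the system is inconsistent.

no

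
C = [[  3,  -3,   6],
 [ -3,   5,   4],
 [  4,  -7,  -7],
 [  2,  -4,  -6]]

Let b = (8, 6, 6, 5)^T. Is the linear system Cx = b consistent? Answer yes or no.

no

Row reduce the augmented matrix [C | b].
R2 ← R2 + R1: [0, 2, 10, 14]
R3 ← R3 − (4/3)·R1: [0, -3, -15, -14/3]
R4 ← R4 − (2/3)·R1: [0, -2, -10, -1/3]
R3 ← R3 + (3/2)·R2: [0, 0, 0, 49/3]
R4 ← R4 + R2: [0, 0, 0, 41/3]
R4 ← R4 − (41/49)·R3: [0, 0, 0, 0]
The echelon form has 3 nonzero rows; the last pivot sits in the augmented column, so rank(C) = 2 but rank([C|b]) = 3.
Since the ranks differ, the system is inconsistent.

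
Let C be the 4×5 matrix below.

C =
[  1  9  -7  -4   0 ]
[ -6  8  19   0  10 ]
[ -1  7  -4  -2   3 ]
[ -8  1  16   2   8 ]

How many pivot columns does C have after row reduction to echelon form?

Row reduce to echelon form.
R2 ← R2 + (6)·R1: [0, 62, -23, -24, 10]
R3 ← R3 + R1: [0, 16, -11, -6, 3]
R4 ← R4 + (8)·R1: [0, 73, -40, -30, 8]
R3 ← R3 − (8/31)·R2: [0, 0, -157/31, 6/31, 13/31]
R4 ← R4 − (73/62)·R2: [0, 0, -801/62, -54/31, -117/31]
R4 ← R4 − (801/314)·R3: [0, 0, 0, -351/157, -1521/314]
Echelon form has 4 nonzero rows, so rank(C) = 4.
Each nonzero row contributes one pivot column: 4 pivot columns.

4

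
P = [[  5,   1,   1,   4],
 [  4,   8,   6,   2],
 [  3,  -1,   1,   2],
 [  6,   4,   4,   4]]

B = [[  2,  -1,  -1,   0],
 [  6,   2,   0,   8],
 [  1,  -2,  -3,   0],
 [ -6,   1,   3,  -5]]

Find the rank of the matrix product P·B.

First compute PB:
[[ -7,  -1,   4, -12],
 [ 50,   2, -16,  54],
 [-11,  -5,   0, -18],
 [ 16,  -2,  -6,  12]]
Now row reduce the product.
R2 ← R2 + (50/7)·R1: [0, -36/7, 88/7, -222/7]
R3 ← R3 − (11/7)·R1: [0, -24/7, -44/7, 6/7]
R4 ← R4 + (16/7)·R1: [0, -30/7, 22/7, -108/7]
R3 ← R3 − (2/3)·R2: [0, 0, -44/3, 22]
R4 ← R4 − (5/6)·R2: [0, 0, -22/3, 11]
R4 ← R4 − (1/2)·R3: [0, 0, 0, 0]
3 nonzero rows, so rank(PB) = 3.

3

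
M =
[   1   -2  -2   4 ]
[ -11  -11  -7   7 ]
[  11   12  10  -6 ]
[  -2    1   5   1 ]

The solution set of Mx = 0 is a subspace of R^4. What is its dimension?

1

Row reduce to echelon form.
R2 ← R2 + (11)·R1: [0, -33, -29, 51]
R3 ← R3 − (11)·R1: [0, 34, 32, -50]
R4 ← R4 + (2)·R1: [0, -3, 1, 9]
R3 ← R3 + (34/33)·R2: [0, 0, 70/33, 28/11]
R4 ← R4 − (1/11)·R2: [0, 0, 40/11, 48/11]
R4 ← R4 − (12/7)·R3: [0, 0, 0, 0]
3 nonzero rows, so rank(M) = 3.
M has 4 columns; by rank–nullity, nullity = 4 − 3 = 1.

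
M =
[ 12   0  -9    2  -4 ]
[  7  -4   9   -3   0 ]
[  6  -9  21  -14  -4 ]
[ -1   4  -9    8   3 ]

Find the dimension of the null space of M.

1

Row reduce to echelon form.
R2 ← R2 − (7/12)·R1: [0, -4, 57/4, -25/6, 7/3]
R3 ← R3 − (1/2)·R1: [0, -9, 51/2, -15, -2]
R4 ← R4 + (1/12)·R1: [0, 4, -39/4, 49/6, 8/3]
R3 ← R3 − (9/4)·R2: [0, 0, -105/16, -45/8, -29/4]
R4 ← R4 + R2: [0, 0, 9/2, 4, 5]
R4 ← R4 + (24/35)·R3: [0, 0, 0, 1/7, 1/35]
4 nonzero rows, so rank(M) = 4.
M has 5 columns; by rank–nullity, nullity = 5 − 4 = 1.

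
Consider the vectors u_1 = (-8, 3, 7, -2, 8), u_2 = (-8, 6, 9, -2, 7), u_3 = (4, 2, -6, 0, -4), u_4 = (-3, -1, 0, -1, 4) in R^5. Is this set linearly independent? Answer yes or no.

no

Form the matrix with these vectors as rows and row reduce.
R2 ← R2 − R1: [0, 3, 2, 0, -1]
R3 ← R3 + (1/2)·R1: [0, 7/2, -5/2, -1, 0]
R4 ← R4 − (3/8)·R1: [0, -17/8, -21/8, -1/4, 1]
R3 ← R3 − (7/6)·R2: [0, 0, -29/6, -1, 7/6]
R4 ← R4 + (17/24)·R2: [0, 0, -29/24, -1/4, 7/24]
R4 ← R4 − (1/4)·R3: [0, 0, 0, 0, 0]
3 nonzero rows, so the 4 vectors span a space of dimension 3.
Since 3 < 4, the vectors are linearly dependent.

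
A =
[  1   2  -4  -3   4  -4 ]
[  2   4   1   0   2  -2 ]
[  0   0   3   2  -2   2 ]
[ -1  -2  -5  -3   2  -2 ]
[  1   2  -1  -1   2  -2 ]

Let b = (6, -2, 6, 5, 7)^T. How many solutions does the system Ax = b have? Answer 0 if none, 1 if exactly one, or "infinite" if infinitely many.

Row reduce the augmented matrix [A | b].
R2 ← R2 − (2)·R1: [0, 0, 9, 6, -6, 6, -14]
R4 ← R4 + R1: [0, 0, -9, -6, 6, -6, 11]
R5 ← R5 − R1: [0, 0, 3, 2, -2, 2, 1]
R3 ← R3 − (1/3)·R2: [0, 0, 0, 0, 0, 0, 32/3]
R4 ← R4 + R2: [0, 0, 0, 0, 0, 0, -3]
R5 ← R5 − (1/3)·R2: [0, 0, 0, 0, 0, 0, 17/3]
R4 ← R4 + (9/32)·R3: [0, 0, 0, 0, 0, 0, 0]
R5 ← R5 − (17/32)·R3: [0, 0, 0, 0, 0, 0, 0]
The echelon form has 3 nonzero rows; the last pivot sits in the augmented column, so rank(A) = 2 but rank([A|b]) = 3.
Since the ranks differ, the system is inconsistent.
It has no solutions.

0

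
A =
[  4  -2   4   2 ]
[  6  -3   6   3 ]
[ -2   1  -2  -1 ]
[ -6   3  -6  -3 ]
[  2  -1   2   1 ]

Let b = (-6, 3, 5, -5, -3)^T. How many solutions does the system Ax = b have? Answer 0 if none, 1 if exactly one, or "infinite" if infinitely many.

0

Row reduce the augmented matrix [A | b].
R2 ← R2 − (3/2)·R1: [0, 0, 0, 0, 12]
R3 ← R3 + (1/2)·R1: [0, 0, 0, 0, 2]
R4 ← R4 + (3/2)·R1: [0, 0, 0, 0, -14]
R5 ← R5 − (1/2)·R1: [0, 0, 0, 0, 0]
R3 ← R3 − (1/6)·R2: [0, 0, 0, 0, 0]
R4 ← R4 + (7/6)·R2: [0, 0, 0, 0, 0]
The echelon form has 2 nonzero rows; the last pivot sits in the augmented column, so rank(A) = 1 but rank([A|b]) = 2.
Since the ranks differ, the system is inconsistent.
It has no solutions.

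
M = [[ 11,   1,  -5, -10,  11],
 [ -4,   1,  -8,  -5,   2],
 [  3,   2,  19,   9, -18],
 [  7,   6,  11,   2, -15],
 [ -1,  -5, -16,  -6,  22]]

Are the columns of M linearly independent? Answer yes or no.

yes

Row reduce M to echelon form.
R2 ← R2 + (4/11)·R1: [0, 15/11, -108/11, -95/11, 6]
R3 ← R3 − (3/11)·R1: [0, 19/11, 224/11, 129/11, -21]
R4 ← R4 − (7/11)·R1: [0, 59/11, 156/11, 92/11, -22]
R5 ← R5 + (1/11)·R1: [0, -54/11, -181/11, -76/11, 23]
R3 ← R3 − (19/15)·R2: [0, 0, 164/5, 68/3, -143/5]
R4 ← R4 − (59/15)·R2: [0, 0, 264/5, 127/3, -228/5]
R5 ← R5 + (18/5)·R2: [0, 0, -259/5, -38, 223/5]
R4 ← R4 − (66/41)·R3: [0, 0, 0, 719/123, 18/41]
R5 ← R5 + (259/164)·R3: [0, 0, 0, -271/123, -93/164]
R5 ← R5 + (271/719)·R4: [0, 0, 0, 0, -1155/2876]
5 pivots among 5 columns.
Every column is a pivot column, so the columns are linearly independent.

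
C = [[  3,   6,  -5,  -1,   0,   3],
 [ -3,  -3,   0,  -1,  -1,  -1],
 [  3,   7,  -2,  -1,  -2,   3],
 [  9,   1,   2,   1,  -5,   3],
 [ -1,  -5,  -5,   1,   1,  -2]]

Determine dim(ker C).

1

Row reduce to echelon form.
R2 ← R2 + R1: [0, 3, -5, -2, -1, 2]
R3 ← R3 − R1: [0, 1, 3, 0, -2, 0]
R4 ← R4 − (3)·R1: [0, -17, 17, 4, -5, -6]
R5 ← R5 + (1/3)·R1: [0, -3, -20/3, 2/3, 1, -1]
R3 ← R3 − (1/3)·R2: [0, 0, 14/3, 2/3, -5/3, -2/3]
R4 ← R4 + (17/3)·R2: [0, 0, -34/3, -22/3, -32/3, 16/3]
R5 ← R5 + R2: [0, 0, -35/3, -4/3, 0, 1]
R4 ← R4 + (17/7)·R3: [0, 0, 0, -40/7, -103/7, 26/7]
R5 ← R5 + (5/2)·R3: [0, 0, 0, 1/3, -25/6, -2/3]
R5 ← R5 + (7/120)·R4: [0, 0, 0, 0, -201/40, -9/20]
5 nonzero rows, so rank(C) = 5.
C has 6 columns; by rank–nullity, nullity = 6 − 5 = 1.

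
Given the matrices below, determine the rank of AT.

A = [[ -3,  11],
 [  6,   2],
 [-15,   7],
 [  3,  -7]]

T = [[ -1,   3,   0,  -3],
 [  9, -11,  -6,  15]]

First compute AT:
[[102, -130, -66, 174],
 [ 12,  -4, -12,  12],
 [ 78, -122, -42, 150],
 [-66,  86,  42, -114]]
Now row reduce the product.
R2 ← R2 − (2/17)·R1: [0, 192/17, -72/17, -144/17]
R3 ← R3 − (13/17)·R1: [0, -384/17, 144/17, 288/17]
R4 ← R4 + (11/17)·R1: [0, 32/17, -12/17, -24/17]
R3 ← R3 + (2)·R2: [0, 0, 0, 0]
R4 ← R4 − (1/6)·R2: [0, 0, 0, 0]
2 nonzero rows, so rank(AT) = 2.

2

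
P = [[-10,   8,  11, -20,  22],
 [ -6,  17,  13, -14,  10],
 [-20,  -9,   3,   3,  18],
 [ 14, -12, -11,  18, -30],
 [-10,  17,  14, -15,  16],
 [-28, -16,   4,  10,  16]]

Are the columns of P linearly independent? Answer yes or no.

no

Row reduce P to echelon form.
R2 ← R2 − (3/5)·R1: [0, 61/5, 32/5, -2, -16/5]
R3 ← R3 − (2)·R1: [0, -25, -19, 43, -26]
R4 ← R4 + (7/5)·R1: [0, -4/5, 22/5, -10, 4/5]
R5 ← R5 − R1: [0, 9, 3, 5, -6]
R6 ← R6 − (14/5)·R1: [0, -192/5, -134/5, 66, -228/5]
R3 ← R3 + (125/61)·R2: [0, 0, -359/61, 2373/61, -1986/61]
R4 ← R4 + (4/61)·R2: [0, 0, 294/61, -618/61, 36/61]
R5 ← R5 − (45/61)·R2: [0, 0, -105/61, 395/61, -222/61]
R6 ← R6 + (192/61)·R2: [0, 0, -406/61, 3642/61, -3396/61]
R4 ← R4 + (294/359)·R3: [0, 0, 0, 7800/359, -9360/359]
R5 ← R5 − (105/359)·R3: [0, 0, 0, -1760/359, 2112/359]
R6 ← R6 − (406/359)·R3: [0, 0, 0, 5640/359, -6768/359]
R5 ← R5 + (44/195)·R4: [0, 0, 0, 0, 0]
R6 ← R6 − (47/65)·R4: [0, 0, 0, 0, 0]
4 pivots among 5 columns.
Only 4 < 5 pivot columns, so the columns are linearly dependent.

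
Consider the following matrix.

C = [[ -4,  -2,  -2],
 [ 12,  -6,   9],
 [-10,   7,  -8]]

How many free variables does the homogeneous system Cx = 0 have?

1

Row reduce to echelon form.
R2 ← R2 + (3)·R1: [0, -12, 3]
R3 ← R3 − (5/2)·R1: [0, 12, -3]
R3 ← R3 + R2: [0, 0, 0]
2 nonzero rows, so rank(C) = 2.
C has 3 columns; by rank–nullity, nullity = 3 − 2 = 1.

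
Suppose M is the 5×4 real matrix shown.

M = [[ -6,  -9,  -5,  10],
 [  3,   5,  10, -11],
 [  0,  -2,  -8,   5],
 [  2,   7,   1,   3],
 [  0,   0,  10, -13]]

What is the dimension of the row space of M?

Row reduce to echelon form.
R2 ← R2 + (1/2)·R1: [0, 1/2, 15/2, -6]
R4 ← R4 + (1/3)·R1: [0, 4, -2/3, 19/3]
R3 ← R3 + (4)·R2: [0, 0, 22, -19]
R4 ← R4 − (8)·R2: [0, 0, -182/3, 163/3]
R4 ← R4 + (91/33)·R3: [0, 0, 0, 64/33]
R5 ← R5 − (5/11)·R3: [0, 0, 0, -48/11]
R5 ← R5 + (9/4)·R4: [0, 0, 0, 0]
Echelon form has 4 nonzero rows, so rank(M) = 4.
The row space has dimension equal to the rank: 4.

4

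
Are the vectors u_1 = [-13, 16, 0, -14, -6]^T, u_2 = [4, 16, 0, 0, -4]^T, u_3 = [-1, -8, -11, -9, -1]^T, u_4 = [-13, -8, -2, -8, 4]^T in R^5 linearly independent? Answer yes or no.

Form the matrix with these vectors as rows and row reduce.
R2 ← R2 + (4/13)·R1: [0, 272/13, 0, -56/13, -76/13]
R3 ← R3 − (1/13)·R1: [0, -120/13, -11, -103/13, -7/13]
R4 ← R4 − R1: [0, -24, -2, 6, 10]
R3 ← R3 + (15/34)·R2: [0, 0, -11, -167/17, -53/17]
R4 ← R4 + (39/34)·R2: [0, 0, -2, 18/17, 56/17]
R4 ← R4 − (2/11)·R3: [0, 0, 0, 532/187, 722/187]
4 nonzero rows, so the 4 vectors span a space of dimension 4.
Since 4 = 4, the vectors are linearly independent.

yes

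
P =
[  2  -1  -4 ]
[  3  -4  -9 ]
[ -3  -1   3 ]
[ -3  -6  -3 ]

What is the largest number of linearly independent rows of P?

Row reduce to echelon form.
R2 ← R2 − (3/2)·R1: [0, -5/2, -3]
R3 ← R3 + (3/2)·R1: [0, -5/2, -3]
R4 ← R4 + (3/2)·R1: [0, -15/2, -9]
R3 ← R3 − R2: [0, 0, 0]
R4 ← R4 − (3)·R2: [0, 0, 0]
Echelon form has 2 nonzero rows, so rank(P) = 2.
The rank gives the maximum number of linearly independent rows: 2.

2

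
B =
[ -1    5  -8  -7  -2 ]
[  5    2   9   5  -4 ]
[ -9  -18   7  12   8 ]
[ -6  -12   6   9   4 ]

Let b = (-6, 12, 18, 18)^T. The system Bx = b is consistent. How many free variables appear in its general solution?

Row reduce the augmented matrix [B | b].
R2 ← R2 + (5)·R1: [0, 27, -31, -30, -14, -18]
R3 ← R3 − (9)·R1: [0, -63, 79, 75, 26, 72]
R4 ← R4 − (6)·R1: [0, -42, 54, 51, 16, 54]
R3 ← R3 + (7/3)·R2: [0, 0, 20/3, 5, -20/3, 30]
R4 ← R4 + (14/9)·R2: [0, 0, 52/9, 13/3, -52/9, 26]
R4 ← R4 − (13/15)·R3: [0, 0, 0, 0, 0, 0]
The echelon form has 3 nonzero rows, and every pivot lies in the first 5 columns, so rank(B) = rank([B|b]) = 3.
The system is consistent.
Free variables = (unknowns) − (rank) = 5 − 3 = 2.

2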